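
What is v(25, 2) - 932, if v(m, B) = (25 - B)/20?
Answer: -18617/20 ≈ -930.85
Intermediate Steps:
v(m, B) = 5/4 - B/20 (v(m, B) = (25 - B)*(1/20) = 5/4 - B/20)
v(25, 2) - 932 = (5/4 - 1/20*2) - 932 = (5/4 - ⅒) - 932 = 23/20 - 932 = -18617/20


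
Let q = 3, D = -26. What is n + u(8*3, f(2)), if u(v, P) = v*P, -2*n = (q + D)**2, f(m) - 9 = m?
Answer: -1/2 ≈ -0.50000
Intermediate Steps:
f(m) = 9 + m
n = -529/2 (n = -(3 - 26)**2/2 = -1/2*(-23)**2 = -1/2*529 = -529/2 ≈ -264.50)
u(v, P) = P*v
n + u(8*3, f(2)) = -529/2 + (9 + 2)*(8*3) = -529/2 + 11*24 = -529/2 + 264 = -1/2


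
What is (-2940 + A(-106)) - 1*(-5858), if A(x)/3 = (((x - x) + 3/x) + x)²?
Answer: 411732011/11236 ≈ 36644.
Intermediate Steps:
A(x) = 3*(x + 3/x)² (A(x) = 3*(((x - x) + 3/x) + x)² = 3*((0 + 3/x) + x)² = 3*(3/x + x)² = 3*(x + 3/x)²)
(-2940 + A(-106)) - 1*(-5858) = (-2940 + 3*(3 + (-106)²)²/(-106)²) - 1*(-5858) = (-2940 + 3*(1/11236)*(3 + 11236)²) + 5858 = (-2940 + 3*(1/11236)*11239²) + 5858 = (-2940 + 3*(1/11236)*126315121) + 5858 = (-2940 + 378945363/11236) + 5858 = 345911523/11236 + 5858 = 411732011/11236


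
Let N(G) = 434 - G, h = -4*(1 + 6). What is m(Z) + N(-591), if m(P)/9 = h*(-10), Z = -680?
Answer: 3545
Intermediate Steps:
h = -28 (h = -4*7 = -28)
m(P) = 2520 (m(P) = 9*(-28*(-10)) = 9*280 = 2520)
m(Z) + N(-591) = 2520 + (434 - 1*(-591)) = 2520 + (434 + 591) = 2520 + 1025 = 3545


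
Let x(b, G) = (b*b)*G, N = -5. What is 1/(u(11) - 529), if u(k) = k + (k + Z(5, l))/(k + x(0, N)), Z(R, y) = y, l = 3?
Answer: -11/5684 ≈ -0.0019353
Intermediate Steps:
x(b, G) = G*b² (x(b, G) = b²*G = G*b²)
u(k) = k + (3 + k)/k (u(k) = k + (k + 3)/(k - 5*0²) = k + (3 + k)/(k - 5*0) = k + (3 + k)/(k + 0) = k + (3 + k)/k)
1/(u(11) - 529) = 1/((1 + 11 + 3/11) - 529) = 1/(135/11 - 529) = 1/(-5684/11) = -11/5684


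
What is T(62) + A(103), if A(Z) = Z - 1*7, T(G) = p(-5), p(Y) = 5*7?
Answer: 131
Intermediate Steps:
p(Y) = 35
T(G) = 35
A(Z) = -7 + Z (A(Z) = Z - 7 = -7 + Z)
T(62) + A(103) = 35 + (-7 + 103) = 35 + 96 = 131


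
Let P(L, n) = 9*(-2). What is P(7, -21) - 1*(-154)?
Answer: 136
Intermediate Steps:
P(L, n) = -18
P(7, -21) - 1*(-154) = -18 - 1*(-154) = -18 + 154 = 136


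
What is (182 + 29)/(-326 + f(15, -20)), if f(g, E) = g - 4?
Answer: -211/315 ≈ -0.66984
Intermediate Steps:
f(g, E) = -4 + g
(182 + 29)/(-326 + f(15, -20)) = (182 + 29)/(-326 + (-4 + 15)) = 211/(-326 + 11) = 211/(-315) = 211*(-1/315) = -211/315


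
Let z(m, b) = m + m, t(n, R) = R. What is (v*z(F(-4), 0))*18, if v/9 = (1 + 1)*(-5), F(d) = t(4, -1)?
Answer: 3240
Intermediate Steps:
F(d) = -1
z(m, b) = 2*m
v = -90 (v = 9*((1 + 1)*(-5)) = 9*(2*(-5)) = 9*(-10) = -90)
(v*z(F(-4), 0))*18 = -180*(-1)*18 = -90*(-2)*18 = 180*18 = 3240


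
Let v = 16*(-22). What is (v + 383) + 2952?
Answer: 2983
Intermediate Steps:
v = -352
(v + 383) + 2952 = (-352 + 383) + 2952 = 31 + 2952 = 2983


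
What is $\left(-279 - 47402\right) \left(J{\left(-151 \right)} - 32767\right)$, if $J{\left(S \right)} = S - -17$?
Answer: $1568752581$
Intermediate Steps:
$J{\left(S \right)} = 17 + S$ ($J{\left(S \right)} = S + 17 = 17 + S$)
$\left(-279 - 47402\right) \left(J{\left(-151 \right)} - 32767\right) = \left(-279 - 47402\right) \left(\left(17 - 151\right) - 32767\right) = - 47681 \left(-134 - 32767\right) = \left(-47681\right) \left(-32901\right) = 1568752581$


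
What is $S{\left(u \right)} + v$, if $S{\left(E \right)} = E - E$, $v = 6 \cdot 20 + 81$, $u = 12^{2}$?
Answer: $201$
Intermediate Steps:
$u = 144$
$v = 201$ ($v = 120 + 81 = 201$)
$S{\left(E \right)} = 0$
$S{\left(u \right)} + v = 0 + 201 = 201$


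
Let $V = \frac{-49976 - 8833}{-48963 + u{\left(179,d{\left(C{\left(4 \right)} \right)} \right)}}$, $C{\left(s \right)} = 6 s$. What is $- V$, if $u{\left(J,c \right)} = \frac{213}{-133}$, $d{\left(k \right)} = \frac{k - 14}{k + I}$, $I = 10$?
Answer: $- \frac{2607199}{2170764} \approx -1.2011$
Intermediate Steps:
$d{\left(k \right)} = \frac{-14 + k}{10 + k}$ ($d{\left(k \right)} = \frac{k - 14}{k + 10} = \frac{-14 + k}{10 + k}$)
$u{\left(J,c \right)} = - \frac{213}{133}$ ($u{\left(J,c \right)} = 213 \left(- \frac{1}{133}\right) = - \frac{213}{133}$)
$V = \frac{2607199}{2170764}$ ($V = \frac{-49976 - 8833}{-48963 - \frac{213}{133}} = - \frac{58809}{- \frac{6512292}{133}} = \left(-58809\right) \left(- \frac{133}{6512292}\right) = \frac{2607199}{2170764} \approx 1.2011$)
$- V = \left(-1\right) \frac{2607199}{2170764} = - \frac{2607199}{2170764}$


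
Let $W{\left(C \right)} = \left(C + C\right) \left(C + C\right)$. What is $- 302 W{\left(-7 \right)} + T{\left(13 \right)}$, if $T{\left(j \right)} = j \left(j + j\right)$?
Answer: $-58854$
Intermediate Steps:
$T{\left(j \right)} = 2 j^{2}$ ($T{\left(j \right)} = j 2 j = 2 j^{2}$)
$W{\left(C \right)} = 4 C^{2}$ ($W{\left(C \right)} = 2 C 2 C = 4 C^{2}$)
$- 302 W{\left(-7 \right)} + T{\left(13 \right)} = - 302 \cdot 4 \left(-7\right)^{2} + 2 \cdot 13^{2} = - 302 \cdot 4 \cdot 49 + 2 \cdot 169 = \left(-302\right) 196 + 338 = -59192 + 338 = -58854$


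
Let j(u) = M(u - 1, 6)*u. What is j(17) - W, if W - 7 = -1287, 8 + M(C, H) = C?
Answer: 1416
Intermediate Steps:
M(C, H) = -8 + C
W = -1280 (W = 7 - 1287 = -1280)
j(u) = u*(-9 + u) (j(u) = (-8 + (u - 1))*u = (-8 + (-1 + u))*u = (-9 + u)*u = u*(-9 + u))
j(17) - W = 17*(-9 + 17) - 1*(-1280) = 17*8 + 1280 = 136 + 1280 = 1416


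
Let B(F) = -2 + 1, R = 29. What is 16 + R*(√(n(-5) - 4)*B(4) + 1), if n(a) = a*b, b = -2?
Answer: 45 - 29*√6 ≈ -26.035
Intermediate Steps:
n(a) = -2*a (n(a) = a*(-2) = -2*a)
B(F) = -1
16 + R*(√(n(-5) - 4)*B(4) + 1) = 16 + 29*(√(-2*(-5) - 4)*(-1) + 1) = 16 + 29*(√(10 - 4)*(-1) + 1) = 16 + 29*(√6*(-1) + 1) = 16 + 29*(-√6 + 1) = 16 + 29*(1 - √6) = 16 + (29 - 29*√6) = 45 - 29*√6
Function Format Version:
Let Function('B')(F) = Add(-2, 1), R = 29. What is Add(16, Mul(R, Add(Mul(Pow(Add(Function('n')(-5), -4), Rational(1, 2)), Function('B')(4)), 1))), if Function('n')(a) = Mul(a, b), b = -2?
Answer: Add(45, Mul(-29, Pow(6, Rational(1, 2)))) ≈ -26.035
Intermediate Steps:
Function('n')(a) = Mul(-2, a) (Function('n')(a) = Mul(a, -2) = Mul(-2, a))
Function('B')(F) = -1
Add(16, Mul(R, Add(Mul(Pow(Add(Function('n')(-5), -4), Rational(1, 2)), Function('B')(4)), 1))) = Add(16, Mul(29, Add(Mul(Pow(Add(Mul(-2, -5), -4), Rational(1, 2)), -1), 1))) = Add(16, Mul(29, Add(Mul(Pow(Add(10, -4), Rational(1, 2)), -1), 1))) = Add(16, Mul(29, Add(Mul(Pow(6, Rational(1, 2)), -1), 1))) = Add(16, Mul(29, Add(Mul(-1, Pow(6, Rational(1, 2))), 1))) = Add(16, Mul(29, Add(1, Mul(-1, Pow(6, Rational(1, 2)))))) = Add(16, Add(29, Mul(-29, Pow(6, Rational(1, 2))))) = Add(45, Mul(-29, Pow(6, Rational(1, 2))))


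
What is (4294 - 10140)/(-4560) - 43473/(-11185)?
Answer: 26362439/5100360 ≈ 5.1687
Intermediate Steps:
(4294 - 10140)/(-4560) - 43473/(-11185) = -5846*(-1/4560) - 43473*(-1/11185) = 2923/2280 + 43473/11185 = 26362439/5100360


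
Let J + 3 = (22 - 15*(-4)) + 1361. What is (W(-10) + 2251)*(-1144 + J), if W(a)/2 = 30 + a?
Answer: 678136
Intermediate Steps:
W(a) = 60 + 2*a (W(a) = 2*(30 + a) = 60 + 2*a)
J = 1440 (J = -3 + ((22 - 15*(-4)) + 1361) = -3 + ((22 + 60) + 1361) = -3 + (82 + 1361) = -3 + 1443 = 1440)
(W(-10) + 2251)*(-1144 + J) = ((60 + 2*(-10)) + 2251)*(-1144 + 1440) = ((60 - 20) + 2251)*296 = (40 + 2251)*296 = 2291*296 = 678136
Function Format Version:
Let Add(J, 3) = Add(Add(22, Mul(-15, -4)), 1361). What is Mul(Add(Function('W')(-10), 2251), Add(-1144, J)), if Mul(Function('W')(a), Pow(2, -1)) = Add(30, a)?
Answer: 678136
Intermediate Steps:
Function('W')(a) = Add(60, Mul(2, a)) (Function('W')(a) = Mul(2, Add(30, a)) = Add(60, Mul(2, a)))
J = 1440 (J = Add(-3, Add(Add(22, Mul(-15, -4)), 1361)) = Add(-3, Add(Add(22, 60), 1361)) = Add(-3, Add(82, 1361)) = Add(-3, 1443) = 1440)
Mul(Add(Function('W')(-10), 2251), Add(-1144, J)) = Mul(Add(Add(60, Mul(2, -10)), 2251), Add(-1144, 1440)) = Mul(Add(Add(60, -20), 2251), 296) = Mul(Add(40, 2251), 296) = Mul(2291, 296) = 678136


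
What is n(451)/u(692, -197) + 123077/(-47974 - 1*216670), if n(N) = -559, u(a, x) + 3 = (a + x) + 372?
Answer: -63568631/57163104 ≈ -1.1121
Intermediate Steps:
u(a, x) = 369 + a + x (u(a, x) = -3 + ((a + x) + 372) = -3 + (372 + a + x) = 369 + a + x)
n(451)/u(692, -197) + 123077/(-47974 - 1*216670) = -559/(369 + 692 - 197) + 123077/(-47974 - 1*216670) = -559/864 + 123077/(-47974 - 216670) = -559*1/864 + 123077/(-264644) = -559/864 + 123077*(-1/264644) = -559/864 - 123077/264644 = -63568631/57163104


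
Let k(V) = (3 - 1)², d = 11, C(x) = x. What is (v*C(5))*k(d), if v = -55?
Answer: -1100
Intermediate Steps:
k(V) = 4 (k(V) = 2² = 4)
(v*C(5))*k(d) = -55*5*4 = -275*4 = -1100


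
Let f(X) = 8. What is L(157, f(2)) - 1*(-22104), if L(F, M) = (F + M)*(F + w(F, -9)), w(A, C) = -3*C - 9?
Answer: 50979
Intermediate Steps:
w(A, C) = -9 - 3*C
L(F, M) = (18 + F)*(F + M) (L(F, M) = (F + M)*(F + (-9 - 3*(-9))) = (F + M)*(F + (-9 + 27)) = (F + M)*(F + 18) = (F + M)*(18 + F) = (18 + F)*(F + M))
L(157, f(2)) - 1*(-22104) = (157² + 18*157 + 18*8 + 157*8) - 1*(-22104) = (24649 + 2826 + 144 + 1256) + 22104 = 28875 + 22104 = 50979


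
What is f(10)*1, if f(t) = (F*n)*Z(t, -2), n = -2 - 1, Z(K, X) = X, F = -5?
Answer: -30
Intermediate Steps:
n = -3
f(t) = -30 (f(t) = -5*(-3)*(-2) = 15*(-2) = -30)
f(10)*1 = -30*1 = -30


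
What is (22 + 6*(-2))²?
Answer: 100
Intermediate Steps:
(22 + 6*(-2))² = (22 - 12)² = 10² = 100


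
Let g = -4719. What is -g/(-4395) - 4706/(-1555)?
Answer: 177931/91123 ≈ 1.9526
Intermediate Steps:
-g/(-4395) - 4706/(-1555) = -1*(-4719)/(-4395) - 4706/(-1555) = 4719*(-1/4395) - 4706*(-1/1555) = -1573/1465 + 4706/1555 = 177931/91123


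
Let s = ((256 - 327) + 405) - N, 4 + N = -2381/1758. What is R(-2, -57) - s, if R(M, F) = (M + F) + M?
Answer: -703823/1758 ≈ -400.35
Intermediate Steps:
N = -9413/1758 (N = -4 - 2381/1758 = -9413/1758 ≈ -5.3544)
R(M, F) = F + 2*M (R(M, F) = (F + M) + M = F + 2*M)
s = 596585/1758 (s = ((256 - 327) + 405) - 1*(-9413/1758) = (-71 + 405) + 9413/1758 = 334 + 9413/1758 = 596585/1758 ≈ 339.35)
R(-2, -57) - s = (-57 + 2*(-2)) - 1*596585/1758 = (-57 - 4) - 596585/1758 = -61 - 596585/1758 = -703823/1758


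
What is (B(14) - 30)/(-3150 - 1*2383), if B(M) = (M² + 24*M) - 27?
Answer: -475/5533 ≈ -0.085849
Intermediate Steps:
B(M) = -27 + M² + 24*M
(B(14) - 30)/(-3150 - 1*2383) = ((-27 + 14² + 24*14) - 30)/(-3150 - 1*2383) = ((-27 + 196 + 336) - 30)/(-3150 - 2383) = (505 - 30)/(-5533) = 475*(-1/5533) = -475/5533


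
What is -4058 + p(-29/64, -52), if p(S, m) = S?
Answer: -259741/64 ≈ -4058.5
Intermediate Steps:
-4058 + p(-29/64, -52) = -4058 - 29/64 = -259741/64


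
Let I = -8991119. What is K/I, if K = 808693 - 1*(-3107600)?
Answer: -3916293/8991119 ≈ -0.43557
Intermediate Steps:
K = 3916293 (K = 808693 + 3107600 = 3916293)
K/I = 3916293/(-8991119) = 3916293*(-1/8991119) = -3916293/8991119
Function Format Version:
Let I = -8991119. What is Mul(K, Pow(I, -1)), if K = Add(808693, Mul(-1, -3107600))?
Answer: Rational(-3916293, 8991119) ≈ -0.43557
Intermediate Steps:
K = 3916293 (K = Add(808693, 3107600) = 3916293)
Mul(K, Pow(I, -1)) = Mul(3916293, Pow(-8991119, -1)) = Mul(3916293, Rational(-1, 8991119)) = Rational(-3916293, 8991119)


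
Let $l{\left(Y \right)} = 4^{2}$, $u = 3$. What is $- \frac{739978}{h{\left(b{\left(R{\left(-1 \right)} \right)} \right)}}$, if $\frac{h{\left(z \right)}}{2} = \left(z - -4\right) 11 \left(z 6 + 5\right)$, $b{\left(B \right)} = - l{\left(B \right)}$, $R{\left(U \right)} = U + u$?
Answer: $- \frac{369989}{12012} \approx -30.802$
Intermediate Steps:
$R{\left(U \right)} = 3 + U$ ($R{\left(U \right)} = U + 3 = 3 + U$)
$l{\left(Y \right)} = 16$
$b{\left(B \right)} = -16$ ($b{\left(B \right)} = \left(-1\right) 16 = -16$)
$h{\left(z \right)} = 2 \left(5 + 6 z\right) \left(44 + 11 z\right)$ ($h{\left(z \right)} = 2 \left(z - -4\right) 11 \left(z 6 + 5\right) = 2 \left(z + 4\right) 11 \left(6 z + 5\right) = 2 \left(4 + z\right) 11 \left(5 + 6 z\right) = 2 \left(44 + 11 z\right) \left(5 + 6 z\right) = 2 \left(5 + 6 z\right) \left(44 + 11 z\right)$)
$- \frac{739978}{h{\left(b{\left(R{\left(-1 \right)} \right)} \right)}} = - \frac{739978}{440 + 132 \left(-16\right)^{2} + 638 \left(-16\right)} = - \frac{739978}{440 + 132 \cdot 256 - 10208} = - \frac{739978}{440 + 33792 - 10208} = - \frac{739978}{24024} = \left(-739978\right) \frac{1}{24024} = - \frac{369989}{12012}$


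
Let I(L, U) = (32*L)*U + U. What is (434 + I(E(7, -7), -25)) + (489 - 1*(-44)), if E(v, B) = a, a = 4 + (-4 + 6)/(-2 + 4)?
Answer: -3058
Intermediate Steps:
a = 5 (a = 4 + 2/2 = 4 + 2*(1/2) = 4 + 1 = 5)
E(v, B) = 5
I(L, U) = U + 32*L*U (I(L, U) = 32*L*U + U = U + 32*L*U)
(434 + I(E(7, -7), -25)) + (489 - 1*(-44)) = (434 - 25*(1 + 32*5)) + (489 - 1*(-44)) = (434 - 25*(1 + 160)) + (489 + 44) = (434 - 25*161) + 533 = (434 - 4025) + 533 = -3591 + 533 = -3058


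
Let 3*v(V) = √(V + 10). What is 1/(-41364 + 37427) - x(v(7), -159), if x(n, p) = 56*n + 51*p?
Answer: 31925132/3937 - 56*√17/3 ≈ 8032.0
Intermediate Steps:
v(V) = √(10 + V)/3 (v(V) = √(V + 10)/3 = √(10 + V)/3)
x(n, p) = 51*p + 56*n
1/(-41364 + 37427) - x(v(7), -159) = 1/(-41364 + 37427) - (51*(-159) + 56*(√(10 + 7)/3)) = 1/(-3937) - (-8109 + 56*(√17/3)) = -1/3937 - (-8109 + 56*√17/3) = -1/3937 + (8109 - 56*√17/3) = 31925132/3937 - 56*√17/3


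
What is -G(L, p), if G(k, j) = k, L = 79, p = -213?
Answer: -79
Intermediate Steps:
-G(L, p) = -1*79 = -79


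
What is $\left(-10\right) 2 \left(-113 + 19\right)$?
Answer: $1880$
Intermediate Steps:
$\left(-10\right) 2 \left(-113 + 19\right) = \left(-20\right) \left(-94\right) = 1880$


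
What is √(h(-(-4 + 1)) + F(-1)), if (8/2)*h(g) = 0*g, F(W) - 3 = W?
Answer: √2 ≈ 1.4142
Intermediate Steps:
F(W) = 3 + W
h(g) = 0 (h(g) = (0*g)/4 = (¼)*0 = 0)
√(h(-(-4 + 1)) + F(-1)) = √(0 + (3 - 1)) = √(0 + 2) = √2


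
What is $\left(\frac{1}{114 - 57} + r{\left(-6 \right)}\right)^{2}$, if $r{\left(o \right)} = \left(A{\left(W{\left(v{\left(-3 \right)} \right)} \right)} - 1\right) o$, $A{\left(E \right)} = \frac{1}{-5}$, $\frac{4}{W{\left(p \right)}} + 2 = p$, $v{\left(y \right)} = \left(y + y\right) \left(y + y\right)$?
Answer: $\frac{4231249}{81225} \approx 52.093$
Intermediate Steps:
$v{\left(y \right)} = 4 y^{2}$ ($v{\left(y \right)} = 2 y 2 y = 4 y^{2}$)
$W{\left(p \right)} = \frac{4}{-2 + p}$
$A{\left(E \right)} = - \frac{1}{5}$
$r{\left(o \right)} = - \frac{6 o}{5}$ ($r{\left(o \right)} = \left(- \frac{1}{5} - 1\right) o = - \frac{6 o}{5}$)
$\left(\frac{1}{114 - 57} + r{\left(-6 \right)}\right)^{2} = \left(\frac{1}{114 - 57} - - \frac{36}{5}\right)^{2} = \left(\frac{1}{57} + \frac{36}{5}\right)^{2} = \left(\frac{2057}{285}\right)^{2} = \frac{4231249}{81225}$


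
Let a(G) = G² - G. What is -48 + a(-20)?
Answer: 372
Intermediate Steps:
-48 + a(-20) = -48 - 20*(-1 - 20) = -48 - 20*(-21) = -48 + 420 = 372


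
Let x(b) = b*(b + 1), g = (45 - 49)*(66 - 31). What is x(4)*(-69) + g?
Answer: -1520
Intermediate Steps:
g = -140 (g = -4*35 = -140)
x(b) = b*(1 + b)
x(4)*(-69) + g = (4*(1 + 4))*(-69) - 140 = (4*5)*(-69) - 140 = 20*(-69) - 140 = -1380 - 140 = -1520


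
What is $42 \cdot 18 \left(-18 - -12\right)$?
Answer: $-4536$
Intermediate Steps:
$42 \cdot 18 \left(-18 - -12\right) = 756 \left(-18 + 12\right) = 756 \left(-6\right) = -4536$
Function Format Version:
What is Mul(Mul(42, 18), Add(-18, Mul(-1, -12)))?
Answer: -4536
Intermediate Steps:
Mul(Mul(42, 18), Add(-18, Mul(-1, -12))) = Mul(756, Add(-18, 12)) = Mul(756, -6) = -4536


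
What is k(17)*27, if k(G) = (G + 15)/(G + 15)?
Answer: 27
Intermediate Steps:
k(G) = 1 (k(G) = (15 + G)/(15 + G) = 1)
k(17)*27 = 1*27 = 27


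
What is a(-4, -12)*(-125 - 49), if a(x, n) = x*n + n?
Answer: -6264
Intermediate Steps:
a(x, n) = n + n*x (a(x, n) = n*x + n = n + n*x)
a(-4, -12)*(-125 - 49) = (-12*(1 - 4))*(-125 - 49) = -12*(-3)*(-174) = 36*(-174) = -6264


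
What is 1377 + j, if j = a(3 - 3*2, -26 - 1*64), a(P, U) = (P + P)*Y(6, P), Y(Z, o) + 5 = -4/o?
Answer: 1399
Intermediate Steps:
Y(Z, o) = -5 - 4/o
a(P, U) = 2*P*(-5 - 4/P) (a(P, U) = (P + P)*(-5 - 4/P) = (2*P)*(-5 - 4/P) = 2*P*(-5 - 4/P))
j = 22 (j = -8 - 10*(3 - 3*2) = -8 - 10*(3 - 6) = -8 - 10*(-3) = -8 + 30 = 22)
1377 + j = 1377 + 22 = 1399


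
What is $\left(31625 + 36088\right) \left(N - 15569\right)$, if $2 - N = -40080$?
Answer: $1659848769$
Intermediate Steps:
$N = 40082$ ($N = 2 - -40080 = 2 + 40080 = 40082$)
$\left(31625 + 36088\right) \left(N - 15569\right) = \left(31625 + 36088\right) \left(40082 - 15569\right) = 67713 \cdot 24513 = 1659848769$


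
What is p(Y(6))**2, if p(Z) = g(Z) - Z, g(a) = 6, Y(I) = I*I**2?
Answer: 44100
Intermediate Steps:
Y(I) = I**3
p(Z) = 6 - Z
p(Y(6))**2 = (6 - 1*6**3)**2 = (6 - 1*216)**2 = (6 - 216)**2 = (-210)**2 = 44100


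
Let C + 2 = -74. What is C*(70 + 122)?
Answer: -14592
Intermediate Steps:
C = -76 (C = -2 - 74 = -76)
C*(70 + 122) = -76*(70 + 122) = -76*192 = -14592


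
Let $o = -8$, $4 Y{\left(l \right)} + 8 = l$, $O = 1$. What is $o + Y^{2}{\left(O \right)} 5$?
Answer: $\frac{117}{16} \approx 7.3125$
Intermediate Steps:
$Y{\left(l \right)} = -2 + \frac{l}{4}$
$o + Y^{2}{\left(O \right)} 5 = -8 + \left(-2 + \frac{1}{4} \cdot 1\right)^{2} \cdot 5 = -8 + \left(-2 + \frac{1}{4}\right)^{2} \cdot 5 = -8 + \left(- \frac{7}{4}\right)^{2} \cdot 5 = -8 + \frac{49}{16} \cdot 5 = -8 + \frac{245}{16} = \frac{117}{16}$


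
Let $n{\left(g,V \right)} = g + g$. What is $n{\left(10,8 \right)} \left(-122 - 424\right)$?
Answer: $-10920$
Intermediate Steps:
$n{\left(g,V \right)} = 2 g$
$n{\left(10,8 \right)} \left(-122 - 424\right) = 2 \cdot 10 \left(-122 - 424\right) = 20 \left(-546\right) = -10920$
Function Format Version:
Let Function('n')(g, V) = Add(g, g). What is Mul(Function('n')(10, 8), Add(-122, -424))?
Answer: -10920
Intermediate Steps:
Function('n')(g, V) = Mul(2, g)
Mul(Function('n')(10, 8), Add(-122, -424)) = Mul(Mul(2, 10), Add(-122, -424)) = Mul(20, -546) = -10920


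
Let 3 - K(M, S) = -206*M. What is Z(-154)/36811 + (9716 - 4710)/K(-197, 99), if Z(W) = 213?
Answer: -175632539/1493753569 ≈ -0.11758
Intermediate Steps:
K(M, S) = 3 + 206*M (K(M, S) = 3 - (-206)*M = 3 + 206*M)
Z(-154)/36811 + (9716 - 4710)/K(-197, 99) = 213/36811 + (9716 - 4710)/(3 + 206*(-197)) = 213*(1/36811) + 5006/(3 - 40582) = 213/36811 + 5006/(-40579) = 213/36811 + 5006*(-1/40579) = 213/36811 - 5006/40579 = -175632539/1493753569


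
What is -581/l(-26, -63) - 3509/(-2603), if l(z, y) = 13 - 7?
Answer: -1491289/15618 ≈ -95.485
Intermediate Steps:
l(z, y) = 6
-581/l(-26, -63) - 3509/(-2603) = -581/6 - 3509/(-2603) = -581*1/6 - 3509*(-1/2603) = -581/6 + 3509/2603 = -1491289/15618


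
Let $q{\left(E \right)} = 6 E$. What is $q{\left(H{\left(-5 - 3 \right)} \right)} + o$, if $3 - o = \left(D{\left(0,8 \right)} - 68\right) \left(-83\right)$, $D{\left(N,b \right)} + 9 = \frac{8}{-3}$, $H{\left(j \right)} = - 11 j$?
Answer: $- \frac{18244}{3} \approx -6081.3$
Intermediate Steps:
$D{\left(N,b \right)} = - \frac{35}{3}$ ($D{\left(N,b \right)} = -9 + \frac{8}{-3} = -9 + 8 \left(- \frac{1}{3}\right) = -9 - \frac{8}{3} = - \frac{35}{3}$)
$o = - \frac{19828}{3}$ ($o = 3 - \left(- \frac{35}{3} - 68\right) \left(-83\right) = 3 - \left(- \frac{239}{3}\right) \left(-83\right) = 3 - \frac{19837}{3} = - \frac{19828}{3} \approx -6609.3$)
$q{\left(H{\left(-5 - 3 \right)} \right)} + o = 6 \left(- 11 \left(-5 - 3\right)\right) - \frac{19828}{3} = 6 \left(\left(-11\right) \left(-8\right)\right) - \frac{19828}{3} = 6 \cdot 88 - \frac{19828}{3} = 528 - \frac{19828}{3} = - \frac{18244}{3}$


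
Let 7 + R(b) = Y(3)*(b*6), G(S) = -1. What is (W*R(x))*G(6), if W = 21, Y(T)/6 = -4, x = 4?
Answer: 12243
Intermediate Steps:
Y(T) = -24 (Y(T) = 6*(-4) = -24)
R(b) = -7 - 144*b (R(b) = -7 - 24*b*6 = -7 - 144*b)
(W*R(x))*G(6) = (21*(-7 - 144*4))*(-1) = (21*(-7 - 576))*(-1) = (21*(-583))*(-1) = -12243*(-1) = 12243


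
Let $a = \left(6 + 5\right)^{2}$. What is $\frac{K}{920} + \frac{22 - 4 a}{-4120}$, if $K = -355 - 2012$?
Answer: $- \frac{46635}{18952} \approx -2.4607$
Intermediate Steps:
$a = 121$ ($a = 11^{2} = 121$)
$K = -2367$ ($K = -355 - 2012 = -2367$)
$\frac{K}{920} + \frac{22 - 4 a}{-4120} = - \frac{2367}{920} + \frac{22 - 484}{-4120} = \left(-2367\right) \frac{1}{920} + \left(22 - 484\right) \left(- \frac{1}{4120}\right) = - \frac{2367}{920} - - \frac{231}{2060} = - \frac{2367}{920} + \frac{231}{2060} = - \frac{46635}{18952}$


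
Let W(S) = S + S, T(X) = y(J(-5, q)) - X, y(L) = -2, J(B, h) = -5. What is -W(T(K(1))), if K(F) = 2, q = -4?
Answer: 8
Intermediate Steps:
T(X) = -2 - X
W(S) = 2*S
-W(T(K(1))) = -2*(-2 - 1*2) = -2*(-2 - 2) = -2*(-4) = -1*(-8) = 8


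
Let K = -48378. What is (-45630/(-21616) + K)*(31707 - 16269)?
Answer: -4035852974871/5404 ≈ -7.4683e+8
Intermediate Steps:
(-45630/(-21616) + K)*(31707 - 16269) = (-45630/(-21616) - 48378)*(31707 - 16269) = (-45630*(-1/21616) - 48378)*15438 = (22815/10808 - 48378)*15438 = -522846609/10808*15438 = -4035852974871/5404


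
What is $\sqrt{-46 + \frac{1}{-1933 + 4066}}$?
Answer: $\frac{i \sqrt{23253729}}{711} \approx 6.7823 i$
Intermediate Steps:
$\sqrt{-46 + \frac{1}{-1933 + 4066}} = \sqrt{-46 + \frac{1}{2133}} = \sqrt{- \frac{98117}{2133}} = \frac{i \sqrt{23253729}}{711}$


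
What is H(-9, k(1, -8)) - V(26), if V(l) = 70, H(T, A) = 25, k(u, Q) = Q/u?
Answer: -45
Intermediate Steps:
H(-9, k(1, -8)) - V(26) = 25 - 1*70 = 25 - 70 = -45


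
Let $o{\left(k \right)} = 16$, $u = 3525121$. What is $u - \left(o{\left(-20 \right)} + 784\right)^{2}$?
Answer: $2885121$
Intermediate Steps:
$u - \left(o{\left(-20 \right)} + 784\right)^{2} = 3525121 - \left(16 + 784\right)^{2} = 3525121 - 800^{2} = 3525121 - 640000 = 2885121$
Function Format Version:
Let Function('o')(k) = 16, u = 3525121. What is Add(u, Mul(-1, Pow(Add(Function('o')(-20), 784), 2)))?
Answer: 2885121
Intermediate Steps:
Add(u, Mul(-1, Pow(Add(Function('o')(-20), 784), 2))) = Add(3525121, Mul(-1, Pow(Add(16, 784), 2))) = Add(3525121, Mul(-1, Pow(800, 2))) = Add(3525121, Mul(-1, 640000)) = Add(3525121, -640000) = 2885121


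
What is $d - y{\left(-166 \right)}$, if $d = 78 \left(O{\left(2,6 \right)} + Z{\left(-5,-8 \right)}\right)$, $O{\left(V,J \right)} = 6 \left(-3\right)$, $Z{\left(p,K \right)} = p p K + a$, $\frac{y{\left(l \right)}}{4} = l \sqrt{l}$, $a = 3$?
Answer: $-16770 + 664 i \sqrt{166} \approx -16770.0 + 8555.0 i$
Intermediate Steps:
$y{\left(l \right)} = 4 l^{\frac{3}{2}}$ ($y{\left(l \right)} = 4 l \sqrt{l} = 4 l^{\frac{3}{2}}$)
$Z{\left(p,K \right)} = 3 + K p^{2}$ ($Z{\left(p,K \right)} = p p K + 3 = p^{2} K + 3 = K p^{2} + 3 = 3 + K p^{2}$)
$O{\left(V,J \right)} = -18$
$d = -16770$ ($d = 78 \left(-18 + \left(3 - 8 \left(-5\right)^{2}\right)\right) = 78 \left(-18 + \left(3 - 200\right)\right) = 78 \left(-18 - 197\right) = 78 \left(-215\right) = -16770$)
$d - y{\left(-166 \right)} = -16770 - 4 \left(-166\right)^{\frac{3}{2}} = -16770 - 4 \left(- 166 i \sqrt{166}\right) = -16770 - - 664 i \sqrt{166} = -16770 + 664 i \sqrt{166}$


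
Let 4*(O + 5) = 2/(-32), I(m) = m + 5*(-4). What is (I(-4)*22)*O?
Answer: 10593/4 ≈ 2648.3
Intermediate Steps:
I(m) = -20 + m (I(m) = m - 20 = -20 + m)
O = -321/64 (O = -5 + (2/(-32))/4 = -5 + (2*(-1/32))/4 = -5 + (¼)*(-1/16) = -5 - 1/64 = -321/64 ≈ -5.0156)
(I(-4)*22)*O = ((-20 - 4)*22)*(-321/64) = -24*22*(-321/64) = -528*(-321/64) = 10593/4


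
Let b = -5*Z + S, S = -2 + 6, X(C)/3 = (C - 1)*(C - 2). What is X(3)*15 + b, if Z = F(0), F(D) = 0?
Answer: 94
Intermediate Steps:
Z = 0
X(C) = 3*(-1 + C)*(-2 + C) (X(C) = 3*((C - 1)*(C - 2)) = 3*((-1 + C)*(-2 + C)) = 3*(-1 + C)*(-2 + C))
S = 4
b = 4 (b = -5*0 + 4 = 0 + 4 = 4)
X(3)*15 + b = (6 - 9*3 + 3*3²)*15 + 4 = (6 - 27 + 3*9)*15 + 4 = (6 - 27 + 27)*15 + 4 = 6*15 + 4 = 90 + 4 = 94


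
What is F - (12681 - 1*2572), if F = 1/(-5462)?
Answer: -55215359/5462 ≈ -10109.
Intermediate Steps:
F = -1/5462 ≈ -0.00018308
F - (12681 - 1*2572) = -1/5462 - (12681 - 1*2572) = -1/5462 - (12681 - 2572) = -1/5462 - 1*10109 = -1/5462 - 10109 = -55215359/5462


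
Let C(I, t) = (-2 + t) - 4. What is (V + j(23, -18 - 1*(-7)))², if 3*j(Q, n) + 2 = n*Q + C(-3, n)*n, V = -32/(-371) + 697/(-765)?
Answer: 153813780481/278723025 ≈ 551.85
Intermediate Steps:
V = -13771/16695 (V = -32*(-1/371) + 697*(-1/765) = 32/371 - 41/45 = -13771/16695 ≈ -0.82486)
C(I, t) = -6 + t
j(Q, n) = -⅔ + Q*n/3 + n*(-6 + n)/3 (j(Q, n) = -⅔ + (n*Q + (-6 + n)*n)/3 = -⅔ + (Q*n + n*(-6 + n))/3 = -⅔ + (Q*n/3 + n*(-6 + n)/3) = -⅔ + Q*n/3 + n*(-6 + n)/3)
(V + j(23, -18 - 1*(-7)))² = (-13771/16695 + (-⅔ + (⅓)*23*(-18 - 1*(-7)) + (-18 - 1*(-7))*(-6 + (-18 - 1*(-7)))/3))² = (-13771/16695 + (-⅔ + (⅓)*23*(-18 + 7) + (-18 + 7)*(-6 + (-18 + 7))/3))² = (-13771/16695 + (-⅔ + (⅓)*23*(-11) + (⅓)*(-11)*(-6 - 11)))² = (-13771/16695 + (-⅔ - 253/3 + (⅓)*(-11)*(-17)))² = (-13771/16695 + (-⅔ - 253/3 + 187/3))² = (-13771/16695 - 68/3)² = (-392191/16695)² = 153813780481/278723025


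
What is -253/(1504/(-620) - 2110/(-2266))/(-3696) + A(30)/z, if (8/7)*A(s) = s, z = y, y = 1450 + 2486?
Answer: -1131914555/28927726464 ≈ -0.039129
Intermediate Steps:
y = 3936
z = 3936
A(s) = 7*s/8
-253/(1504/(-620) - 2110/(-2266))/(-3696) + A(30)/z = -253/(1504/(-620) - 2110/(-2266))/(-3696) + ((7/8)*30)/3936 = -253/(1504*(-1/620) - 2110*(-1/2266))*(-1/3696) + (105/4)*(1/3936) = -253/(-376/155 + 1055/1133)*(-1/3696) + 35/5248 = -253/(-262483/175615)*(-1/3696) + 35/5248 = -253*(-175615/262483)*(-1/3696) + 35/5248 = (44430595/262483)*(-1/3696) + 35/5248 = -4039145/88194288 + 35/5248 = -1131914555/28927726464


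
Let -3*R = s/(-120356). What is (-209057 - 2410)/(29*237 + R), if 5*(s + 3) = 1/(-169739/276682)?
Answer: -64801229815983420/2106138792002213 ≈ -30.768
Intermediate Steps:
s = -2822767/848695 (s = -3 + 1/(5*((-169739/276682))) = -3 + 1/(5*((-169739*1/276682))) = -3 + 1/(5*(-169739/276682)) = -3 + (⅕)*(-276682/169739) = -3 - 276682/848695 = -2822767/848695 ≈ -3.3260)
R = -2822767/306436606260 (R = -(-2822767)/(2546085*(-120356)) = -(-2822767)*(-1)/(2546085*120356) = -⅓*2822767/102145535420 = -2822767/306436606260 ≈ -9.2116e-6)
(-209057 - 2410)/(29*237 + R) = (-209057 - 2410)/(29*237 - 2822767/306436606260) = -211467/(6873 - 2822767/306436606260) = -211467/2106138792002213/306436606260 = -211467*306436606260/2106138792002213 = -64801229815983420/2106138792002213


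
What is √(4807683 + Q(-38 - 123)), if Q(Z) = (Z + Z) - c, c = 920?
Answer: 3*√534049 ≈ 2192.4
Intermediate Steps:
Q(Z) = -920 + 2*Z (Q(Z) = (Z + Z) - 1*920 = 2*Z - 920 = -920 + 2*Z)
√(4807683 + Q(-38 - 123)) = √(4807683 + (-920 + 2*(-38 - 123))) = √(4807683 + (-920 + 2*(-161))) = √(4807683 + (-920 - 322)) = √(4807683 - 1242) = √4806441 = 3*√534049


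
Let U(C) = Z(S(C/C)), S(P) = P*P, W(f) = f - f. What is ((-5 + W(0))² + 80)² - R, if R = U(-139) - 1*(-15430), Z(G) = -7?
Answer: -4398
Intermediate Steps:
W(f) = 0
S(P) = P²
U(C) = -7
R = 15423 (R = -7 - 1*(-15430) = -7 + 15430 = 15423)
((-5 + W(0))² + 80)² - R = ((-5 + 0)² + 80)² - 1*15423 = ((-5)² + 80)² - 15423 = (25 + 80)² - 15423 = 105² - 15423 = 11025 - 15423 = -4398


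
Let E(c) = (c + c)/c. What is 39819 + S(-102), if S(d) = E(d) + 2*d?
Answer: 39617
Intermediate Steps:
E(c) = 2 (E(c) = (2*c)/c = 2)
S(d) = 2 + 2*d
39819 + S(-102) = 39819 + (2 + 2*(-102)) = 39819 + (2 - 204) = 39819 - 202 = 39617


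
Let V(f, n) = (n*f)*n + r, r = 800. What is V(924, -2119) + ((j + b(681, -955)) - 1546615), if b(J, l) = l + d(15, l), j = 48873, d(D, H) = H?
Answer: 4147409912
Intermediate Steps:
b(J, l) = 2*l (b(J, l) = l + l = 2*l)
V(f, n) = 800 + f*n² (V(f, n) = (n*f)*n + 800 = (f*n)*n + 800 = f*n² + 800 = 800 + f*n²)
V(924, -2119) + ((j + b(681, -955)) - 1546615) = (800 + 924*(-2119)²) + ((48873 + 2*(-955)) - 1546615) = (800 + 924*4490161) + ((48873 - 1910) - 1546615) = (800 + 4148908764) + (46963 - 1546615) = 4148909564 - 1499652 = 4147409912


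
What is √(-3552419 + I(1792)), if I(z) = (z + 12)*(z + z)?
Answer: √2913117 ≈ 1706.8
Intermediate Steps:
I(z) = 2*z*(12 + z) (I(z) = (12 + z)*(2*z) = 2*z*(12 + z))
√(-3552419 + I(1792)) = √(-3552419 + 2*1792*(12 + 1792)) = √(-3552419 + 2*1792*1804) = √(-3552419 + 6465536) = √2913117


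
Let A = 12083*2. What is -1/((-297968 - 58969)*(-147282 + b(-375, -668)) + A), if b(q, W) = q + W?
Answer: -1/52942704691 ≈ -1.8888e-11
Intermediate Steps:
b(q, W) = W + q
A = 24166
-1/((-297968 - 58969)*(-147282 + b(-375, -668)) + A) = -1/((-297968 - 58969)*(-147282 + (-668 - 375)) + 24166) = -1/(-356937*(-147282 - 1043) + 24166) = -1/(-356937*(-148325) + 24166) = -1/(52942680525 + 24166) = -1/52942704691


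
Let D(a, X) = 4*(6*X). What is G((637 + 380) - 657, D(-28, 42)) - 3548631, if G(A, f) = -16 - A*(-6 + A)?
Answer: -3676087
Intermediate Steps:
D(a, X) = 24*X
G(A, f) = -16 - A*(-6 + A)
G((637 + 380) - 657, D(-28, 42)) - 3548631 = (-16 - ((637 + 380) - 657)² + 6*((637 + 380) - 657)) - 3548631 = (-16 - (1017 - 657)² + 6*(1017 - 657)) - 3548631 = (-16 - 1*360² + 6*360) - 3548631 = (-16 - 1*129600 + 2160) - 3548631 = (-16 - 129600 + 2160) - 3548631 = -127456 - 3548631 = -3676087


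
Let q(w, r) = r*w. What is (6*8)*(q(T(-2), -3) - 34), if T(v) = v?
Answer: -1344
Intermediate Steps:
(6*8)*(q(T(-2), -3) - 34) = (6*8)*(-3*(-2) - 34) = 48*(6 - 34) = 48*(-28) = -1344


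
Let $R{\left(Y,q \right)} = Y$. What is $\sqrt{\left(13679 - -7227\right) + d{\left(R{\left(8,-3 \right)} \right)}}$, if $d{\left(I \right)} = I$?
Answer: $\sqrt{20914} \approx 144.62$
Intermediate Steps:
$\sqrt{\left(13679 - -7227\right) + d{\left(R{\left(8,-3 \right)} \right)}} = \sqrt{\left(13679 - -7227\right) + 8} = \sqrt{\left(13679 + 7227\right) + 8} = \sqrt{20906 + 8} = \sqrt{20914}$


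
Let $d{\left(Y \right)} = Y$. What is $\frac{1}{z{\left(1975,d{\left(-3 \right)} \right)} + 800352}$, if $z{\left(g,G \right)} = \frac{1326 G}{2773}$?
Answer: $\frac{2773}{2219372118} \approx 1.2495 \cdot 10^{-6}$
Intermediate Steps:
$z{\left(g,G \right)} = \frac{1326 G}{2773}$ ($z{\left(g,G \right)} = 1326 G \frac{1}{2773} = \frac{1326 G}{2773}$)
$\frac{1}{z{\left(1975,d{\left(-3 \right)} \right)} + 800352} = \frac{1}{\frac{1326}{2773} \left(-3\right) + 800352} = \frac{1}{- \frac{3978}{2773} + 800352} = \frac{1}{\frac{2219372118}{2773}} = \frac{2773}{2219372118}$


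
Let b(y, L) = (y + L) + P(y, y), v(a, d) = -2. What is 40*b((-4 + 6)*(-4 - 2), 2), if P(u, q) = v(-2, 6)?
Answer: -480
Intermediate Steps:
P(u, q) = -2
b(y, L) = -2 + L + y (b(y, L) = (y + L) - 2 = (L + y) - 2 = -2 + L + y)
40*b((-4 + 6)*(-4 - 2), 2) = 40*(-2 + 2 + (-4 + 6)*(-4 - 2)) = 40*(-2 + 2 + 2*(-6)) = 40*(-2 + 2 - 12) = 40*(-12) = -480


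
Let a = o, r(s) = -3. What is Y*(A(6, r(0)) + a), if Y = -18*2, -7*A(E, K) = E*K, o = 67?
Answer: -17532/7 ≈ -2504.6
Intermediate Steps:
a = 67
A(E, K) = -E*K/7
Y = -36
Y*(A(6, r(0)) + a) = -36*(-1/7*6*(-3) + 67) = -36*(18/7 + 67) = -36*487/7 = -17532/7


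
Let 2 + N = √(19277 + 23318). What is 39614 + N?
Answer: 39612 + √42595 ≈ 39818.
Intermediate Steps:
N = -2 + √42595 (N = -2 + √(19277 + 23318) = -2 + √42595 ≈ 204.39)
39614 + N = 39614 + (-2 + √42595) = 39612 + √42595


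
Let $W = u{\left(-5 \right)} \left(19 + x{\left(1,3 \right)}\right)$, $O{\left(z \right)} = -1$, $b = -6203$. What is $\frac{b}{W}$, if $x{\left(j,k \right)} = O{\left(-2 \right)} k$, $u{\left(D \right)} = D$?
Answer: $\frac{6203}{80} \approx 77.537$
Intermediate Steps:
$x{\left(j,k \right)} = - k$
$W = -80$ ($W = - 5 \left(19 - 3\right) = \left(-5\right) 16 = -80$)
$\frac{b}{W} = - \frac{6203}{-80} = \left(-6203\right) \left(- \frac{1}{80}\right) = \frac{6203}{80}$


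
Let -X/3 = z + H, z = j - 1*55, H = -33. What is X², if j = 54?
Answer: 10404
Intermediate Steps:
z = -1 (z = 54 - 1*55 = 54 - 55 = -1)
X = 102 (X = -3*(-1 - 33) = -3*(-34) = 102)
X² = 102² = 10404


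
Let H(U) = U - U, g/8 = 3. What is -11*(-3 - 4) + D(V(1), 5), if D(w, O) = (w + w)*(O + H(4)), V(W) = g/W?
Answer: 317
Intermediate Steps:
g = 24 (g = 8*3 = 24)
H(U) = 0
V(W) = 24/W
D(w, O) = 2*O*w (D(w, O) = (w + w)*(O + 0) = (2*w)*O = 2*O*w)
-11*(-3 - 4) + D(V(1), 5) = -11*(-3 - 4) + 2*5*(24/1) = -11*(-7) + 2*5*(24*1) = 77 + 2*5*24 = 77 + 240 = 317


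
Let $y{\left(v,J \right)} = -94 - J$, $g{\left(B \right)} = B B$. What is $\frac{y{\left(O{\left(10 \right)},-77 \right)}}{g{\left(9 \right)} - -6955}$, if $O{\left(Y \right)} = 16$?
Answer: $- \frac{17}{7036} \approx -0.0024161$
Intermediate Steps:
$g{\left(B \right)} = B^{2}$
$\frac{y{\left(O{\left(10 \right)},-77 \right)}}{g{\left(9 \right)} - -6955} = \frac{-94 - -77}{9^{2} - -6955} = \frac{-94 + 77}{81 + 6955} = - \frac{17}{7036}$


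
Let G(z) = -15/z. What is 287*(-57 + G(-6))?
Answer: -31283/2 ≈ -15642.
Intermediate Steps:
287*(-57 + G(-6)) = 287*(-57 - 15/(-6)) = 287*(-57 - 15*(-⅙)) = 287*(-57 + 5/2) = 287*(-109/2) = -31283/2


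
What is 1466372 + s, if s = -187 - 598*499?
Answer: 1167783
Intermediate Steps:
s = -298589 (s = -187 - 298402 = -298589)
1466372 + s = 1466372 - 298589 = 1167783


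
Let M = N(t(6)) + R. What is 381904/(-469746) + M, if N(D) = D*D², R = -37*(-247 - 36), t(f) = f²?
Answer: 13417398919/234873 ≈ 57126.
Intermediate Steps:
R = 10471 (R = -37*(-283) = 10471)
N(D) = D³
M = 57127 (M = (6²)³ + 10471 = 36³ + 10471 = 46656 + 10471 = 57127)
381904/(-469746) + M = 381904/(-469746) + 57127 = 381904*(-1/469746) + 57127 = -190952/234873 + 57127 = 13417398919/234873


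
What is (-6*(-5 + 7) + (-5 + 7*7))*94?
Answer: 3008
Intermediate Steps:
(-6*(-5 + 7) + (-5 + 7*7))*94 = (-6*2 + (-5 + 49))*94 = (-12 + 44)*94 = 32*94 = 3008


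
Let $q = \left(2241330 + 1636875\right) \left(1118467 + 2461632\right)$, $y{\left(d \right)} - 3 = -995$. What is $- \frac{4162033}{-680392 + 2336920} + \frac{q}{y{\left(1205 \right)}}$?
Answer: $- \frac{1437489220744374281}{102704736} \approx -1.3996 \cdot 10^{10}$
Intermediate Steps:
$y{\left(d \right)} = -992$ ($y{\left(d \right)} = 3 - 995 = -992$)
$q = 13884357842295$ ($q = 3878205 \cdot 3580099 = 13884357842295$)
$- \frac{4162033}{-680392 + 2336920} + \frac{q}{y{\left(1205 \right)}} = - \frac{4162033}{-680392 + 2336920} + \frac{13884357842295}{-992} = - \frac{4162033}{1656528} + 13884357842295 \left(- \frac{1}{992}\right) = \left(-4162033\right) \frac{1}{1656528} - \frac{13884357842295}{992} = - \frac{4162033}{1656528} - \frac{13884357842295}{992} = - \frac{1437489220744374281}{102704736}$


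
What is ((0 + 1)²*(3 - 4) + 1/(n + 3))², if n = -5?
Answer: 9/4 ≈ 2.2500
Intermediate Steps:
((0 + 1)²*(3 - 4) + 1/(n + 3))² = ((0 + 1)²*(3 - 4) + 1/(-5 + 3))² = (1²*(-1) + 1/(-2))² = (1*(-1) - ½)² = (-1 - ½)² = (-3/2)² = 9/4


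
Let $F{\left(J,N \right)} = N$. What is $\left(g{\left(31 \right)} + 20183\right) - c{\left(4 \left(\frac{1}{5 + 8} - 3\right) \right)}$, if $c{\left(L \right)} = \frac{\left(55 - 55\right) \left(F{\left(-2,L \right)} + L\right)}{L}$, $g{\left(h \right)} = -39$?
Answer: $20144$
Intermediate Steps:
$c{\left(L \right)} = 0$ ($c{\left(L \right)} = \frac{\left(55 - 55\right) \left(L + L\right)}{L} = \frac{0 \cdot 2 L}{L} = \frac{0}{L} = 0$)
$\left(g{\left(31 \right)} + 20183\right) - c{\left(4 \left(\frac{1}{5 + 8} - 3\right) \right)} = \left(-39 + 20183\right) - 0 = 20144 + 0 = 20144$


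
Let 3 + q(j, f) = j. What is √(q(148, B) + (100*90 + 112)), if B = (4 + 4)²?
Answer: √9257 ≈ 96.213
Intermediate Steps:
B = 64 (B = 8² = 64)
q(j, f) = -3 + j
√(q(148, B) + (100*90 + 112)) = √((-3 + 148) + (100*90 + 112)) = √(145 + (9000 + 112)) = √(145 + 9112) = √9257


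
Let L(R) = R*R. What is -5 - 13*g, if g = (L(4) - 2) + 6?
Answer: -265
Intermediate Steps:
L(R) = R²
g = 20 (g = (4² - 2) + 6 = (16 - 2) + 6 = 14 + 6 = 20)
-5 - 13*g = -5 - 13*20 = -5 - 260 = -265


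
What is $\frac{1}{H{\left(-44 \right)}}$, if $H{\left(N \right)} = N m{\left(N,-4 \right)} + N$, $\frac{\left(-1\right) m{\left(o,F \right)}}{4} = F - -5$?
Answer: $\frac{1}{132} \approx 0.0075758$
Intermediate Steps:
$m{\left(o,F \right)} = -20 - 4 F$ ($m{\left(o,F \right)} = - 4 \left(F - -5\right) = - 4 \left(F + 5\right) = - 4 \left(5 + F\right) = -20 - 4 F$)
$H{\left(N \right)} = - 3 N$ ($H{\left(N \right)} = N \left(-20 - -16\right) + N = N \left(-20 + 16\right) + N = N \left(-4\right) + N = - 4 N + N = - 3 N$)
$\frac{1}{H{\left(-44 \right)}} = \frac{1}{\left(-3\right) \left(-44\right)} = \frac{1}{132}$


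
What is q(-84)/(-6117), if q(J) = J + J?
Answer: 56/2039 ≈ 0.027464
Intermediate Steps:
q(J) = 2*J
q(-84)/(-6117) = (2*(-84))/(-6117) = -168*(-1/6117) = 56/2039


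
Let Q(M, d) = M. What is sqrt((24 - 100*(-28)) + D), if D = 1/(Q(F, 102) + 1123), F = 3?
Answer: 5*sqrt(143219318)/1126 ≈ 53.141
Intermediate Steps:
D = 1/1126 (D = 1/(3 + 1123) = 1/1126 ≈ 0.00088810)
sqrt((24 - 100*(-28)) + D) = sqrt((24 - 100*(-28)) + 1/1126) = sqrt((24 + 2800) + 1/1126) = sqrt(2824 + 1/1126) = sqrt(3179825/1126) = 5*sqrt(143219318)/1126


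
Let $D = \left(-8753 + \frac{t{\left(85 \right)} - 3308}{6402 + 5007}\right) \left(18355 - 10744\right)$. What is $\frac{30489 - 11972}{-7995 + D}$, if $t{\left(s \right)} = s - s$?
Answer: $- \frac{70420151}{253391170030} \approx -0.00027791$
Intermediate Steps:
$t{\left(s \right)} = 0$
$D = - \frac{253360765045}{3803}$ ($D = \left(-8753 + \frac{0 - 3308}{6402 + 5007}\right) \left(18355 - 10744\right) = \left(-8753 - \frac{3308}{11409}\right) 7611 = \left(- \frac{99866285}{11409}\right) 7611 = - \frac{253360765045}{3803} \approx -6.6621 \cdot 10^{7}$)
$\frac{30489 - 11972}{-7995 + D} = \frac{30489 - 11972}{-7995 - \frac{253360765045}{3803}} = \frac{18517}{- \frac{253391170030}{3803}} = 18517 \left(- \frac{3803}{253391170030}\right) = - \frac{70420151}{253391170030}$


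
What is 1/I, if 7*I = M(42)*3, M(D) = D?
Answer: 1/18 ≈ 0.055556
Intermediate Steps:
I = 18 (I = (42*3)/7 = (⅐)*126 = 18)
1/I = 1/18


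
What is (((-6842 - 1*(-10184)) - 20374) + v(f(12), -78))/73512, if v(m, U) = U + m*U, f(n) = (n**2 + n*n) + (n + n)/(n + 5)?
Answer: -337315/624852 ≈ -0.53983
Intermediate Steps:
f(n) = 2*n**2 + 2*n/(5 + n) (f(n) = (n**2 + n**2) + (2*n)/(5 + n) = 2*n**2 + 2*n/(5 + n))
v(m, U) = U + U*m
(((-6842 - 1*(-10184)) - 20374) + v(f(12), -78))/73512 = (((-6842 - 1*(-10184)) - 20374) - 78*(1 + 2*12*(1 + 12**2 + 5*12)/(5 + 12)))/73512 = (((-6842 + 10184) - 20374) - 78*(1 + 2*12*(1 + 144 + 60)/17))*(1/73512) = ((3342 - 20374) - 78*(1 + 2*12*(1/17)*205))*(1/73512) = (-17032 - 78*(1 + 4920/17))*(1/73512) = (-17032 - 78*4937/17)*(1/73512) = (-17032 - 385086/17)*(1/73512) = -674630/17*1/73512 = -337315/624852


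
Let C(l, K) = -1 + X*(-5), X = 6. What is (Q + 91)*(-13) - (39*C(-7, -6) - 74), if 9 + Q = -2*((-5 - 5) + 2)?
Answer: 9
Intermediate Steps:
Q = 7 (Q = -9 - 2*((-5 - 5) + 2) = -9 - 2*(-10 + 2) = -9 - 2*(-8) = -9 + 16 = 7)
C(l, K) = -31 (C(l, K) = -1 + 6*(-5) = -1 - 30 = -31)
(Q + 91)*(-13) - (39*C(-7, -6) - 74) = (7 + 91)*(-13) - (39*(-31) - 74) = 98*(-13) - (-1209 - 74) = -1274 - 1*(-1283) = -1274 + 1283 = 9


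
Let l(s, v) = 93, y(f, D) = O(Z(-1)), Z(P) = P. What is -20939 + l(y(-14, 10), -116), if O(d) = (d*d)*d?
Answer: -20846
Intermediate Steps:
O(d) = d³ (O(d) = d²*d = d³)
y(f, D) = -1 (y(f, D) = (-1)³ = -1)
-20939 + l(y(-14, 10), -116) = -20939 + 93 = -20846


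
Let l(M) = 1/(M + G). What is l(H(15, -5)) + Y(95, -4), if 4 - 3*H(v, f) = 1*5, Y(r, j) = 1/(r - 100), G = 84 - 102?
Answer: -14/55 ≈ -0.25455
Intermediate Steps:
G = -18
Y(r, j) = 1/(-100 + r)
H(v, f) = -⅓ (H(v, f) = 4/3 - 5/3 = -⅓)
l(M) = 1/(-18 + M) (l(M) = 1/(M - 18) = 1/(-18 + M))
l(H(15, -5)) + Y(95, -4) = 1/(-18 - ⅓) + 1/(-100 + 95) = 1/(-55/3) + 1/(-5) = -3/55 - ⅕ = -14/55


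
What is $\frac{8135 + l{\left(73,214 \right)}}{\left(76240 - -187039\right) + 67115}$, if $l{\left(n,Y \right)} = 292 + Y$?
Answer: $\frac{8641}{330394} \approx 0.026154$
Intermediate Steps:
$\frac{8135 + l{\left(73,214 \right)}}{\left(76240 - -187039\right) + 67115} = \frac{8135 + \left(292 + 214\right)}{\left(76240 - -187039\right) + 67115} = \frac{8135 + 506}{\left(76240 + 187039\right) + 67115} = \frac{8641}{263279 + 67115} = \frac{8641}{330394}$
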